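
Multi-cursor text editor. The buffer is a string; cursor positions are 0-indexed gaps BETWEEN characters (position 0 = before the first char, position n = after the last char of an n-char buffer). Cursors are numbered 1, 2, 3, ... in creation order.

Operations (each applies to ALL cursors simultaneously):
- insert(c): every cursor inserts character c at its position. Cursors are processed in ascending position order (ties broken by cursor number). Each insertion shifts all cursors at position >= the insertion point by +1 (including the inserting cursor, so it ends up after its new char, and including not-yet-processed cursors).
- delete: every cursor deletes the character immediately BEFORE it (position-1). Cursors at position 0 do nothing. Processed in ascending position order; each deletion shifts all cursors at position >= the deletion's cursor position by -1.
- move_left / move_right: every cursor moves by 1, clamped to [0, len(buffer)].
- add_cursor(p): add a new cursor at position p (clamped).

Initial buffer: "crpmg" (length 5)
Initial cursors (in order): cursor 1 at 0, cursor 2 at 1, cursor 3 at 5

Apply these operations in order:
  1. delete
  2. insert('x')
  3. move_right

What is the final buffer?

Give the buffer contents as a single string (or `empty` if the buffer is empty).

After op 1 (delete): buffer="rpm" (len 3), cursors c1@0 c2@0 c3@3, authorship ...
After op 2 (insert('x')): buffer="xxrpmx" (len 6), cursors c1@2 c2@2 c3@6, authorship 12...3
After op 3 (move_right): buffer="xxrpmx" (len 6), cursors c1@3 c2@3 c3@6, authorship 12...3

Answer: xxrpmx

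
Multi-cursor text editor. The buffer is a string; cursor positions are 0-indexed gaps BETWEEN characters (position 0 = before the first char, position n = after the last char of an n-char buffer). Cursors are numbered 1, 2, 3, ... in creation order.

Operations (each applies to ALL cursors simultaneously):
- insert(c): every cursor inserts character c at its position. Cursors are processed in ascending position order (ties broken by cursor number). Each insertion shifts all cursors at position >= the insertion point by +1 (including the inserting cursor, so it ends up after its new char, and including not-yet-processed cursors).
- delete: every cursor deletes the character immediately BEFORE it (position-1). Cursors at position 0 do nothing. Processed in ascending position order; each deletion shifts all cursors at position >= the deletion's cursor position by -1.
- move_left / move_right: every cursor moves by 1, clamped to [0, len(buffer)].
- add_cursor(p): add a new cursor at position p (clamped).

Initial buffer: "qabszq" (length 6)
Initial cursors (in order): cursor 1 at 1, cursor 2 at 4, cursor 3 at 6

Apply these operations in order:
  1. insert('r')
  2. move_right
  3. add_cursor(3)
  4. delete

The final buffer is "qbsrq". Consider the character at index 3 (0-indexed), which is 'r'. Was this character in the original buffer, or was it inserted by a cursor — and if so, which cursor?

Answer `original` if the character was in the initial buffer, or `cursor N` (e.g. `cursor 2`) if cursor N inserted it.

Answer: cursor 2

Derivation:
After op 1 (insert('r')): buffer="qrabsrzqr" (len 9), cursors c1@2 c2@6 c3@9, authorship .1...2..3
After op 2 (move_right): buffer="qrabsrzqr" (len 9), cursors c1@3 c2@7 c3@9, authorship .1...2..3
After op 3 (add_cursor(3)): buffer="qrabsrzqr" (len 9), cursors c1@3 c4@3 c2@7 c3@9, authorship .1...2..3
After op 4 (delete): buffer="qbsrq" (len 5), cursors c1@1 c4@1 c2@4 c3@5, authorship ...2.
Authorship (.=original, N=cursor N): . . . 2 .
Index 3: author = 2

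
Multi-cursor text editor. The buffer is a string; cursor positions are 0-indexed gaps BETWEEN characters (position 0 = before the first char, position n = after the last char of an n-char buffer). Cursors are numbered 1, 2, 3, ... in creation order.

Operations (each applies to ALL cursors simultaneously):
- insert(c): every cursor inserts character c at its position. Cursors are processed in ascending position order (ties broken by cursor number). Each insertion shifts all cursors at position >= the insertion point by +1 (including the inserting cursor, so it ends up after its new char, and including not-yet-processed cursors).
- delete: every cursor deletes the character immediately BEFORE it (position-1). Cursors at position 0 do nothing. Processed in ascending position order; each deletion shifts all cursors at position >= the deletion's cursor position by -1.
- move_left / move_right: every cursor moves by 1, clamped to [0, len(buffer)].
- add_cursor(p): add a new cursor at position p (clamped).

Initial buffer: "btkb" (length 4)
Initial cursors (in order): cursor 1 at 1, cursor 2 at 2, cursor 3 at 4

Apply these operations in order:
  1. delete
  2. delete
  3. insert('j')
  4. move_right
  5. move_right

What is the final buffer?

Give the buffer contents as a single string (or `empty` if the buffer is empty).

Answer: jjj

Derivation:
After op 1 (delete): buffer="k" (len 1), cursors c1@0 c2@0 c3@1, authorship .
After op 2 (delete): buffer="" (len 0), cursors c1@0 c2@0 c3@0, authorship 
After op 3 (insert('j')): buffer="jjj" (len 3), cursors c1@3 c2@3 c3@3, authorship 123
After op 4 (move_right): buffer="jjj" (len 3), cursors c1@3 c2@3 c3@3, authorship 123
After op 5 (move_right): buffer="jjj" (len 3), cursors c1@3 c2@3 c3@3, authorship 123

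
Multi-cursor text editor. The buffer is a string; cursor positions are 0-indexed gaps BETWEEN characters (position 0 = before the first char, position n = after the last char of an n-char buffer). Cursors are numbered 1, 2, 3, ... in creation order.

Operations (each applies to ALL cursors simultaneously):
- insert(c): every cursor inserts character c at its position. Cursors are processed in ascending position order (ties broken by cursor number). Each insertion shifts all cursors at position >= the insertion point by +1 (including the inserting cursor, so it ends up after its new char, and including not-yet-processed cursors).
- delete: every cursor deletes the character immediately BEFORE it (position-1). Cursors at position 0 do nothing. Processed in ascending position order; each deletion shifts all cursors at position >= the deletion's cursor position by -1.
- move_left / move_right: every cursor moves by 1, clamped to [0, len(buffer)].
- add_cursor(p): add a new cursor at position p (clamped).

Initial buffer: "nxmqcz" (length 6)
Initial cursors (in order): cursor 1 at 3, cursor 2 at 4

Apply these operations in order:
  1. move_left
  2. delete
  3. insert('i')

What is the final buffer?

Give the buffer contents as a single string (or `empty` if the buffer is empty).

Answer: niiqcz

Derivation:
After op 1 (move_left): buffer="nxmqcz" (len 6), cursors c1@2 c2@3, authorship ......
After op 2 (delete): buffer="nqcz" (len 4), cursors c1@1 c2@1, authorship ....
After op 3 (insert('i')): buffer="niiqcz" (len 6), cursors c1@3 c2@3, authorship .12...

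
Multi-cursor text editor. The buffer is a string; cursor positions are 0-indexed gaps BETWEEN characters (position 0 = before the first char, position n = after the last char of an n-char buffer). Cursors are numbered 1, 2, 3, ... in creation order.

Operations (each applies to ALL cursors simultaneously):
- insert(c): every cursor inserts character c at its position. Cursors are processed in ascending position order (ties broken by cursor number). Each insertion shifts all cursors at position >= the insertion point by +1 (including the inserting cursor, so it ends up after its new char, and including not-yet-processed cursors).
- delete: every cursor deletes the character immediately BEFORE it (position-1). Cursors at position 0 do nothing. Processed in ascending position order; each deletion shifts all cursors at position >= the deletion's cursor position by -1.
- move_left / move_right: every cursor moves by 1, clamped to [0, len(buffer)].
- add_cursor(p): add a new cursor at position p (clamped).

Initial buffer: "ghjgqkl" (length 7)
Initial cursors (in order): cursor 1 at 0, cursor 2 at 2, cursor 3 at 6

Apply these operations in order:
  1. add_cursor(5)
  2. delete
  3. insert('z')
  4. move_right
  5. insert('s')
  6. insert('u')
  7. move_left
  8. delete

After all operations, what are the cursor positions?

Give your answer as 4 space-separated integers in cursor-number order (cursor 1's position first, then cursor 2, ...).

Answer: 2 5 11 11

Derivation:
After op 1 (add_cursor(5)): buffer="ghjgqkl" (len 7), cursors c1@0 c2@2 c4@5 c3@6, authorship .......
After op 2 (delete): buffer="gjgl" (len 4), cursors c1@0 c2@1 c3@3 c4@3, authorship ....
After op 3 (insert('z')): buffer="zgzjgzzl" (len 8), cursors c1@1 c2@3 c3@7 c4@7, authorship 1.2..34.
After op 4 (move_right): buffer="zgzjgzzl" (len 8), cursors c1@2 c2@4 c3@8 c4@8, authorship 1.2..34.
After op 5 (insert('s')): buffer="zgszjsgzzlss" (len 12), cursors c1@3 c2@6 c3@12 c4@12, authorship 1.12.2.34.34
After op 6 (insert('u')): buffer="zgsuzjsugzzlssuu" (len 16), cursors c1@4 c2@8 c3@16 c4@16, authorship 1.112.22.34.3434
After op 7 (move_left): buffer="zgsuzjsugzzlssuu" (len 16), cursors c1@3 c2@7 c3@15 c4@15, authorship 1.112.22.34.3434
After op 8 (delete): buffer="zguzjugzzlsu" (len 12), cursors c1@2 c2@5 c3@11 c4@11, authorship 1.12.2.34.34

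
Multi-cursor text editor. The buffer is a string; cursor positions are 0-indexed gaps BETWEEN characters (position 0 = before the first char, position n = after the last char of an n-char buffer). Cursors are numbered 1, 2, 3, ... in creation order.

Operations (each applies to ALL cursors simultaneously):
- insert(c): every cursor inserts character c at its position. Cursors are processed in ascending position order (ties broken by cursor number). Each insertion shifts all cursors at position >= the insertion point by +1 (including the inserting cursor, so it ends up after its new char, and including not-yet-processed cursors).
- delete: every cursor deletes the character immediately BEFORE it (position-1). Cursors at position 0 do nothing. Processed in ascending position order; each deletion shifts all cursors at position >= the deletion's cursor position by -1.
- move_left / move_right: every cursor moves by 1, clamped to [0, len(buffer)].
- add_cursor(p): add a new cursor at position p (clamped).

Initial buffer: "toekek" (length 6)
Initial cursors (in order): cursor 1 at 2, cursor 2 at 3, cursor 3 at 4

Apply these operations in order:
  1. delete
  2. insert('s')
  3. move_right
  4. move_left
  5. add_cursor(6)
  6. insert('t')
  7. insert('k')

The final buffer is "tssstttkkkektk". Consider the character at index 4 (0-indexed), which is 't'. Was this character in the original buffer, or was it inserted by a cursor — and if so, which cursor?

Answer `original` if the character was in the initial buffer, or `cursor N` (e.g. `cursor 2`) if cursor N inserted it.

Answer: cursor 1

Derivation:
After op 1 (delete): buffer="tek" (len 3), cursors c1@1 c2@1 c3@1, authorship ...
After op 2 (insert('s')): buffer="tsssek" (len 6), cursors c1@4 c2@4 c3@4, authorship .123..
After op 3 (move_right): buffer="tsssek" (len 6), cursors c1@5 c2@5 c3@5, authorship .123..
After op 4 (move_left): buffer="tsssek" (len 6), cursors c1@4 c2@4 c3@4, authorship .123..
After op 5 (add_cursor(6)): buffer="tsssek" (len 6), cursors c1@4 c2@4 c3@4 c4@6, authorship .123..
After op 6 (insert('t')): buffer="tssstttekt" (len 10), cursors c1@7 c2@7 c3@7 c4@10, authorship .123123..4
After op 7 (insert('k')): buffer="tssstttkkkektk" (len 14), cursors c1@10 c2@10 c3@10 c4@14, authorship .123123123..44
Authorship (.=original, N=cursor N): . 1 2 3 1 2 3 1 2 3 . . 4 4
Index 4: author = 1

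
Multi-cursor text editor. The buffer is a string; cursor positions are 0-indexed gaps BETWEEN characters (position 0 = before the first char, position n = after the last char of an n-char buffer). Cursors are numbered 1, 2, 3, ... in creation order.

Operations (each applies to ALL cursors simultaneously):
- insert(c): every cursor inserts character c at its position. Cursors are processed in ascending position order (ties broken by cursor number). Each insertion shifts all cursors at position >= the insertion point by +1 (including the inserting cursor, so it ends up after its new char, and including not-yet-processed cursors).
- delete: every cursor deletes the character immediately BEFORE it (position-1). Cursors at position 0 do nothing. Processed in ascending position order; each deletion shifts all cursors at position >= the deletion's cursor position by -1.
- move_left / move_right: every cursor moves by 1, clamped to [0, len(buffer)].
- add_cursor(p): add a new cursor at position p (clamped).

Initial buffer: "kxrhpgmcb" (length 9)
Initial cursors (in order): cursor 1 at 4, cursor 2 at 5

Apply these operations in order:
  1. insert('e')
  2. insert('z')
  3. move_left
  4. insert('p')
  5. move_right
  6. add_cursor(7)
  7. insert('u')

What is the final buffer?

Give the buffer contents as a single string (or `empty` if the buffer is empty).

After op 1 (insert('e')): buffer="kxrhepegmcb" (len 11), cursors c1@5 c2@7, authorship ....1.2....
After op 2 (insert('z')): buffer="kxrhezpezgmcb" (len 13), cursors c1@6 c2@9, authorship ....11.22....
After op 3 (move_left): buffer="kxrhezpezgmcb" (len 13), cursors c1@5 c2@8, authorship ....11.22....
After op 4 (insert('p')): buffer="kxrhepzpepzgmcb" (len 15), cursors c1@6 c2@10, authorship ....111.222....
After op 5 (move_right): buffer="kxrhepzpepzgmcb" (len 15), cursors c1@7 c2@11, authorship ....111.222....
After op 6 (add_cursor(7)): buffer="kxrhepzpepzgmcb" (len 15), cursors c1@7 c3@7 c2@11, authorship ....111.222....
After op 7 (insert('u')): buffer="kxrhepzuupepzugmcb" (len 18), cursors c1@9 c3@9 c2@14, authorship ....11113.2222....

Answer: kxrhepzuupepzugmcb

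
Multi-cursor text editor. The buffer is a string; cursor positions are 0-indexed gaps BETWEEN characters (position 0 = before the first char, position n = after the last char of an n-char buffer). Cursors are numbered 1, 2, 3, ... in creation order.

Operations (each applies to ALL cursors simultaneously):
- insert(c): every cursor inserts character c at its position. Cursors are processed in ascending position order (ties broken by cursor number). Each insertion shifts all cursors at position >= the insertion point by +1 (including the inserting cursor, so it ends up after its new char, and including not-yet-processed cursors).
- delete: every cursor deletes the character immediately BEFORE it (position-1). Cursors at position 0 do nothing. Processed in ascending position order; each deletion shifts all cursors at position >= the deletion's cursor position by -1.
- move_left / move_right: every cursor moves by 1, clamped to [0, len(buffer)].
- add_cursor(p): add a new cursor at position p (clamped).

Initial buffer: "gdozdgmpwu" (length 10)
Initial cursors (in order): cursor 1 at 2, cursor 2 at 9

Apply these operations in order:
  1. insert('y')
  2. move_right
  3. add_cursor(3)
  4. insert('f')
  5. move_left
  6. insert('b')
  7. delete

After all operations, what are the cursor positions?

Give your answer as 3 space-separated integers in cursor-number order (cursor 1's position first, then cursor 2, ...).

Answer: 5 14 3

Derivation:
After op 1 (insert('y')): buffer="gdyozdgmpwyu" (len 12), cursors c1@3 c2@11, authorship ..1.......2.
After op 2 (move_right): buffer="gdyozdgmpwyu" (len 12), cursors c1@4 c2@12, authorship ..1.......2.
After op 3 (add_cursor(3)): buffer="gdyozdgmpwyu" (len 12), cursors c3@3 c1@4 c2@12, authorship ..1.......2.
After op 4 (insert('f')): buffer="gdyfofzdgmpwyuf" (len 15), cursors c3@4 c1@6 c2@15, authorship ..13.1......2.2
After op 5 (move_left): buffer="gdyfofzdgmpwyuf" (len 15), cursors c3@3 c1@5 c2@14, authorship ..13.1......2.2
After op 6 (insert('b')): buffer="gdybfobfzdgmpwyubf" (len 18), cursors c3@4 c1@7 c2@17, authorship ..133.11......2.22
After op 7 (delete): buffer="gdyfofzdgmpwyuf" (len 15), cursors c3@3 c1@5 c2@14, authorship ..13.1......2.2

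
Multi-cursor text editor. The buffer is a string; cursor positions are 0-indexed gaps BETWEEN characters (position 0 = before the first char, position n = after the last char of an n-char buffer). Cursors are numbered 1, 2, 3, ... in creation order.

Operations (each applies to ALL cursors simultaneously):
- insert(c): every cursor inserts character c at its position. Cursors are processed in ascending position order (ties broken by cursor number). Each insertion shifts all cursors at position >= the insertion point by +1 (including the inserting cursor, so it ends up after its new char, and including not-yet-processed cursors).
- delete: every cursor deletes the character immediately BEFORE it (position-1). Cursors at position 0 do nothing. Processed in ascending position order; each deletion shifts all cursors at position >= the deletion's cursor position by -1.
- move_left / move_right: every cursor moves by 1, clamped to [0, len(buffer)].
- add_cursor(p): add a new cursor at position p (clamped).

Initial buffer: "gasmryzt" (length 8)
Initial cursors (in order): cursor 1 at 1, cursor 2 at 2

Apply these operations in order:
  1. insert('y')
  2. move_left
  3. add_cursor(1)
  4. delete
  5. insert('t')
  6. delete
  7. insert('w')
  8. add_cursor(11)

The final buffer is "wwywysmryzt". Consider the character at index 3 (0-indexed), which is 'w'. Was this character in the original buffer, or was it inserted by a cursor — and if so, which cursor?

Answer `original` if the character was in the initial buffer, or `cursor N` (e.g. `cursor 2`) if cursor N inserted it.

After op 1 (insert('y')): buffer="gyaysmryzt" (len 10), cursors c1@2 c2@4, authorship .1.2......
After op 2 (move_left): buffer="gyaysmryzt" (len 10), cursors c1@1 c2@3, authorship .1.2......
After op 3 (add_cursor(1)): buffer="gyaysmryzt" (len 10), cursors c1@1 c3@1 c2@3, authorship .1.2......
After op 4 (delete): buffer="yysmryzt" (len 8), cursors c1@0 c3@0 c2@1, authorship 12......
After op 5 (insert('t')): buffer="ttytysmryzt" (len 11), cursors c1@2 c3@2 c2@4, authorship 13122......
After op 6 (delete): buffer="yysmryzt" (len 8), cursors c1@0 c3@0 c2@1, authorship 12......
After op 7 (insert('w')): buffer="wwywysmryzt" (len 11), cursors c1@2 c3@2 c2@4, authorship 13122......
After op 8 (add_cursor(11)): buffer="wwywysmryzt" (len 11), cursors c1@2 c3@2 c2@4 c4@11, authorship 13122......
Authorship (.=original, N=cursor N): 1 3 1 2 2 . . . . . .
Index 3: author = 2

Answer: cursor 2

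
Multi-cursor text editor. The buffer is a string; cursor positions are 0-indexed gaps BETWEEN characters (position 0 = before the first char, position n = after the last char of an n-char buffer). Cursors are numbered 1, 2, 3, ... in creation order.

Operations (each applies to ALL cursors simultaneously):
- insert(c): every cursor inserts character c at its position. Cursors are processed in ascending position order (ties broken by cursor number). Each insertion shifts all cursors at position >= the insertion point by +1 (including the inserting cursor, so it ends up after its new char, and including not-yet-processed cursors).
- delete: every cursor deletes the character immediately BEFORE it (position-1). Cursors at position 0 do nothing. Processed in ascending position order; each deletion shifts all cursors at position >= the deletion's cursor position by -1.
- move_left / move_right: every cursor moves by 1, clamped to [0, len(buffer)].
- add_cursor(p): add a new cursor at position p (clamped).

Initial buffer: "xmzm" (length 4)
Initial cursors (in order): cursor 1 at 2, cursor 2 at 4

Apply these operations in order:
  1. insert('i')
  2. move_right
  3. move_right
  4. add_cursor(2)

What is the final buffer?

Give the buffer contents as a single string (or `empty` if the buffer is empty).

Answer: xmizmi

Derivation:
After op 1 (insert('i')): buffer="xmizmi" (len 6), cursors c1@3 c2@6, authorship ..1..2
After op 2 (move_right): buffer="xmizmi" (len 6), cursors c1@4 c2@6, authorship ..1..2
After op 3 (move_right): buffer="xmizmi" (len 6), cursors c1@5 c2@6, authorship ..1..2
After op 4 (add_cursor(2)): buffer="xmizmi" (len 6), cursors c3@2 c1@5 c2@6, authorship ..1..2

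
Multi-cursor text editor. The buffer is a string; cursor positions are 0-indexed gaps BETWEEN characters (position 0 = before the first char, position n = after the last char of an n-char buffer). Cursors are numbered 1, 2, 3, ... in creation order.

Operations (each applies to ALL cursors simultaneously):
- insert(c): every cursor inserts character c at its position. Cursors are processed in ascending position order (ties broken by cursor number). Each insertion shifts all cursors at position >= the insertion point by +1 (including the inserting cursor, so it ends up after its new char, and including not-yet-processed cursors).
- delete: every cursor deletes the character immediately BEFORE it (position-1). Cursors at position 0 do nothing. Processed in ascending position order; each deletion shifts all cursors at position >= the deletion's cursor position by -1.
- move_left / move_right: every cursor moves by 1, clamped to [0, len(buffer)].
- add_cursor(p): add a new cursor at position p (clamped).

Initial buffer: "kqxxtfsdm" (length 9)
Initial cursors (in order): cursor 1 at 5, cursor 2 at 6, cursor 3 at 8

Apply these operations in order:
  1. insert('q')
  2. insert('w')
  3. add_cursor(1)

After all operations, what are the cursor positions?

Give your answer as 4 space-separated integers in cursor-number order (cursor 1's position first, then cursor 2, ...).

After op 1 (insert('q')): buffer="kqxxtqfqsdqm" (len 12), cursors c1@6 c2@8 c3@11, authorship .....1.2..3.
After op 2 (insert('w')): buffer="kqxxtqwfqwsdqwm" (len 15), cursors c1@7 c2@10 c3@14, authorship .....11.22..33.
After op 3 (add_cursor(1)): buffer="kqxxtqwfqwsdqwm" (len 15), cursors c4@1 c1@7 c2@10 c3@14, authorship .....11.22..33.

Answer: 7 10 14 1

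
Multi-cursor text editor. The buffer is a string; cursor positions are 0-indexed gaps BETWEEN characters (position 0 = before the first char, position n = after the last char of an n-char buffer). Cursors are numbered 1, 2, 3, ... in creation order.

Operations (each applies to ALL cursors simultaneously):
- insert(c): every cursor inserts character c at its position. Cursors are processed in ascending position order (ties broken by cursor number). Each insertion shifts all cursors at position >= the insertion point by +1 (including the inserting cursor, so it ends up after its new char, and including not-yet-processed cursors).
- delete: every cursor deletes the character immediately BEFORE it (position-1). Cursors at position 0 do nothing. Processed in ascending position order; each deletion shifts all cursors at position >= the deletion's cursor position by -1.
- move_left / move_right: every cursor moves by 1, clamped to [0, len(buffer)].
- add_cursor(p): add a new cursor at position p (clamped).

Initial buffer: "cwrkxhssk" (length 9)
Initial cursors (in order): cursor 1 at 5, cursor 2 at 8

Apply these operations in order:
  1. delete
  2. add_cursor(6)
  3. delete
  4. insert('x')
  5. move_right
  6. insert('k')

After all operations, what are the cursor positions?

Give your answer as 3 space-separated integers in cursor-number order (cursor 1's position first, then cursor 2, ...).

After op 1 (delete): buffer="cwrkhsk" (len 7), cursors c1@4 c2@6, authorship .......
After op 2 (add_cursor(6)): buffer="cwrkhsk" (len 7), cursors c1@4 c2@6 c3@6, authorship .......
After op 3 (delete): buffer="cwrk" (len 4), cursors c1@3 c2@3 c3@3, authorship ....
After op 4 (insert('x')): buffer="cwrxxxk" (len 7), cursors c1@6 c2@6 c3@6, authorship ...123.
After op 5 (move_right): buffer="cwrxxxk" (len 7), cursors c1@7 c2@7 c3@7, authorship ...123.
After op 6 (insert('k')): buffer="cwrxxxkkkk" (len 10), cursors c1@10 c2@10 c3@10, authorship ...123.123

Answer: 10 10 10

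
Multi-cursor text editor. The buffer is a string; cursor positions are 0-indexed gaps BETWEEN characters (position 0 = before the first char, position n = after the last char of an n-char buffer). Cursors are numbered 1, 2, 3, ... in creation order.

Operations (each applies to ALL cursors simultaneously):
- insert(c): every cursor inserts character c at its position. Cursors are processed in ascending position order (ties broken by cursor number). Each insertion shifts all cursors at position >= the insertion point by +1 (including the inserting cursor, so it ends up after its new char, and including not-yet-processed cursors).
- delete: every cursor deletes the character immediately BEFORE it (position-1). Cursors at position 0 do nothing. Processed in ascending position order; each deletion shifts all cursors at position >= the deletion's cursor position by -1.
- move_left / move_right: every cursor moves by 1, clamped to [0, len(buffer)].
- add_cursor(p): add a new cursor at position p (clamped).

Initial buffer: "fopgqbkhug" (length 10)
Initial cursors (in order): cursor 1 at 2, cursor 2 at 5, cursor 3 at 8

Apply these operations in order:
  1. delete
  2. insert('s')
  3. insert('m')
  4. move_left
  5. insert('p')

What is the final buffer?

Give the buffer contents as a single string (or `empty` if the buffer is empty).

After op 1 (delete): buffer="fpgbkug" (len 7), cursors c1@1 c2@3 c3@5, authorship .......
After op 2 (insert('s')): buffer="fspgsbksug" (len 10), cursors c1@2 c2@5 c3@8, authorship .1..2..3..
After op 3 (insert('m')): buffer="fsmpgsmbksmug" (len 13), cursors c1@3 c2@7 c3@11, authorship .11..22..33..
After op 4 (move_left): buffer="fsmpgsmbksmug" (len 13), cursors c1@2 c2@6 c3@10, authorship .11..22..33..
After op 5 (insert('p')): buffer="fspmpgspmbkspmug" (len 16), cursors c1@3 c2@8 c3@13, authorship .111..222..333..

Answer: fspmpgspmbkspmug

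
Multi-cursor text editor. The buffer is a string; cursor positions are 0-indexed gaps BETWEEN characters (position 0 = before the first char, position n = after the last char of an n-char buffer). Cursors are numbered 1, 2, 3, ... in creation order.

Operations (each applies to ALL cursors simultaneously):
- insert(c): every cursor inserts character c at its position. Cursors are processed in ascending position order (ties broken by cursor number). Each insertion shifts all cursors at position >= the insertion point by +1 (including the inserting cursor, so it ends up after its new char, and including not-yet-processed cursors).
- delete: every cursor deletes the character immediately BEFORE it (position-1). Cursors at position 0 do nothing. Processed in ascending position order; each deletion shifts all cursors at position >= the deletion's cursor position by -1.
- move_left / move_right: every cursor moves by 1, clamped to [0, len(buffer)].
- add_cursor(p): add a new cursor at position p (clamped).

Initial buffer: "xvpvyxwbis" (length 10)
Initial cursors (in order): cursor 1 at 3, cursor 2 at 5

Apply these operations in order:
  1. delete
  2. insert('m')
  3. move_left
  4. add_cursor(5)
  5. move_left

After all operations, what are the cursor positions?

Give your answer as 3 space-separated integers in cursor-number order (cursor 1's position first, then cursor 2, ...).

Answer: 1 3 4

Derivation:
After op 1 (delete): buffer="xvvxwbis" (len 8), cursors c1@2 c2@3, authorship ........
After op 2 (insert('m')): buffer="xvmvmxwbis" (len 10), cursors c1@3 c2@5, authorship ..1.2.....
After op 3 (move_left): buffer="xvmvmxwbis" (len 10), cursors c1@2 c2@4, authorship ..1.2.....
After op 4 (add_cursor(5)): buffer="xvmvmxwbis" (len 10), cursors c1@2 c2@4 c3@5, authorship ..1.2.....
After op 5 (move_left): buffer="xvmvmxwbis" (len 10), cursors c1@1 c2@3 c3@4, authorship ..1.2.....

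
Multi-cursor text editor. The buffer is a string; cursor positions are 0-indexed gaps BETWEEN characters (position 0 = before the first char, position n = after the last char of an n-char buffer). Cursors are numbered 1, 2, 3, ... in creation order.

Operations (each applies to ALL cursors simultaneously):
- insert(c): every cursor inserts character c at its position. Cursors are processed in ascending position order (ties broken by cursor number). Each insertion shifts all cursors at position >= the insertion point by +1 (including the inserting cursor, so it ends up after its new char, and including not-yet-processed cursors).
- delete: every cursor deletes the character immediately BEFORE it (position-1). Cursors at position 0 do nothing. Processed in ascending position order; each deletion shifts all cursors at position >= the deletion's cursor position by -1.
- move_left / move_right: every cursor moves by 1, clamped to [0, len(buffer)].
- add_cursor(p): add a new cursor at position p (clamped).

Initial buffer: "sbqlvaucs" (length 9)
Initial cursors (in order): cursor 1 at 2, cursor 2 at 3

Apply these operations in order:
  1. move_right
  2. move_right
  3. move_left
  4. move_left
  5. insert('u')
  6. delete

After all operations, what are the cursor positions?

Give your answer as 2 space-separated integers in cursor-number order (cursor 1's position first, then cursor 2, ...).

Answer: 2 3

Derivation:
After op 1 (move_right): buffer="sbqlvaucs" (len 9), cursors c1@3 c2@4, authorship .........
After op 2 (move_right): buffer="sbqlvaucs" (len 9), cursors c1@4 c2@5, authorship .........
After op 3 (move_left): buffer="sbqlvaucs" (len 9), cursors c1@3 c2@4, authorship .........
After op 4 (move_left): buffer="sbqlvaucs" (len 9), cursors c1@2 c2@3, authorship .........
After op 5 (insert('u')): buffer="sbuqulvaucs" (len 11), cursors c1@3 c2@5, authorship ..1.2......
After op 6 (delete): buffer="sbqlvaucs" (len 9), cursors c1@2 c2@3, authorship .........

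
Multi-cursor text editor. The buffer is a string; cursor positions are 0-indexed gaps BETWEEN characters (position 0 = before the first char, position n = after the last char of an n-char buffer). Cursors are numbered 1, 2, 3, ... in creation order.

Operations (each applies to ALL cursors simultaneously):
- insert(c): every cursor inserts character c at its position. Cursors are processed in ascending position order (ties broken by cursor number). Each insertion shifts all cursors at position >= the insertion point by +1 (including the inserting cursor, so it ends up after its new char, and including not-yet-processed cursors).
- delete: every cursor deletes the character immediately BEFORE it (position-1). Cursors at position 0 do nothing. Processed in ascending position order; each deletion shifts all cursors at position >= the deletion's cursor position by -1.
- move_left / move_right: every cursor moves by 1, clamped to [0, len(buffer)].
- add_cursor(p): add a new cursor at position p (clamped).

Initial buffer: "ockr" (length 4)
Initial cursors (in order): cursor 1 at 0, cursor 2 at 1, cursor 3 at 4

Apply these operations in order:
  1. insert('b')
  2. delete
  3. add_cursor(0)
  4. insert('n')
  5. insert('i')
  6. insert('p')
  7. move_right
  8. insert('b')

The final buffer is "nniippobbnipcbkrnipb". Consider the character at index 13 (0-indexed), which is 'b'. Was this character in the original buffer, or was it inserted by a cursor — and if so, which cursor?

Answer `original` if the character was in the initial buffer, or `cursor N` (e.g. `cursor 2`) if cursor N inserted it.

Answer: cursor 2

Derivation:
After op 1 (insert('b')): buffer="bobckrb" (len 7), cursors c1@1 c2@3 c3@7, authorship 1.2...3
After op 2 (delete): buffer="ockr" (len 4), cursors c1@0 c2@1 c3@4, authorship ....
After op 3 (add_cursor(0)): buffer="ockr" (len 4), cursors c1@0 c4@0 c2@1 c3@4, authorship ....
After op 4 (insert('n')): buffer="nnonckrn" (len 8), cursors c1@2 c4@2 c2@4 c3@8, authorship 14.2...3
After op 5 (insert('i')): buffer="nniionickrni" (len 12), cursors c1@4 c4@4 c2@7 c3@12, authorship 1414.22...33
After op 6 (insert('p')): buffer="nniipponipckrnip" (len 16), cursors c1@6 c4@6 c2@10 c3@16, authorship 141414.222...333
After op 7 (move_right): buffer="nniipponipckrnip" (len 16), cursors c1@7 c4@7 c2@11 c3@16, authorship 141414.222...333
After op 8 (insert('b')): buffer="nniippobbnipcbkrnipb" (len 20), cursors c1@9 c4@9 c2@14 c3@20, authorship 141414.14222.2..3333
Authorship (.=original, N=cursor N): 1 4 1 4 1 4 . 1 4 2 2 2 . 2 . . 3 3 3 3
Index 13: author = 2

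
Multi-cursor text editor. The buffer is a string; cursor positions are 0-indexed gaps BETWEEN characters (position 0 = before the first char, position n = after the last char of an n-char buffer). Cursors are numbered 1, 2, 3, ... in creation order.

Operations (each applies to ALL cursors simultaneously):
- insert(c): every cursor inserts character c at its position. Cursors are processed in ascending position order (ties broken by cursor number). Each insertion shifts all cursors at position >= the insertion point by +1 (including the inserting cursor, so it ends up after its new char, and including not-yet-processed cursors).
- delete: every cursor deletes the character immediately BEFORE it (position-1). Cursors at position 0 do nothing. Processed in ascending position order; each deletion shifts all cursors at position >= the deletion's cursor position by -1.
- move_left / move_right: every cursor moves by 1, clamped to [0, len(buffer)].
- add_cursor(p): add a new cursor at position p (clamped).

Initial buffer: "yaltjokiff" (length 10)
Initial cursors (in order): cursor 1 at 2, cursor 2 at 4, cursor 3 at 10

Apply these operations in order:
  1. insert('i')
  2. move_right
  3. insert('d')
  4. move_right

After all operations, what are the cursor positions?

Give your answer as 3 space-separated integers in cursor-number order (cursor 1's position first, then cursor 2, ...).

After op 1 (insert('i')): buffer="yailtijokiffi" (len 13), cursors c1@3 c2@6 c3@13, authorship ..1..2......3
After op 2 (move_right): buffer="yailtijokiffi" (len 13), cursors c1@4 c2@7 c3@13, authorship ..1..2......3
After op 3 (insert('d')): buffer="yaildtijdokiffid" (len 16), cursors c1@5 c2@9 c3@16, authorship ..1.1.2.2.....33
After op 4 (move_right): buffer="yaildtijdokiffid" (len 16), cursors c1@6 c2@10 c3@16, authorship ..1.1.2.2.....33

Answer: 6 10 16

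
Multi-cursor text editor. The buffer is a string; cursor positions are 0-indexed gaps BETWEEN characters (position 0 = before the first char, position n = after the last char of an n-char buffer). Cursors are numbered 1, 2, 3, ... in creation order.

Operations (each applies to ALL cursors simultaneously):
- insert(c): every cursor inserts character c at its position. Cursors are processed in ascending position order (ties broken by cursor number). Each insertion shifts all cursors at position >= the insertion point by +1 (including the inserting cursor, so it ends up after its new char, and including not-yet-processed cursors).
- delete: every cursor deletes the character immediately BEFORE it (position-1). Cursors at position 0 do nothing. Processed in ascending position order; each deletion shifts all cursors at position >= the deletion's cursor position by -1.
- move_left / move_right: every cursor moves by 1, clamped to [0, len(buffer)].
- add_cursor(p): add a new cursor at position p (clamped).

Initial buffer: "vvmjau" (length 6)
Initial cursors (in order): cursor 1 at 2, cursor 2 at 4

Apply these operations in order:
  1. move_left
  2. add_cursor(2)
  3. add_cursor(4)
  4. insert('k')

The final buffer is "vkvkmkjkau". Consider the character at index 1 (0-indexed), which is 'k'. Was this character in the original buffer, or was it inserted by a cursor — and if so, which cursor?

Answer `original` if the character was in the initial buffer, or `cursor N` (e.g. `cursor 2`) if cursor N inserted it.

Answer: cursor 1

Derivation:
After op 1 (move_left): buffer="vvmjau" (len 6), cursors c1@1 c2@3, authorship ......
After op 2 (add_cursor(2)): buffer="vvmjau" (len 6), cursors c1@1 c3@2 c2@3, authorship ......
After op 3 (add_cursor(4)): buffer="vvmjau" (len 6), cursors c1@1 c3@2 c2@3 c4@4, authorship ......
After op 4 (insert('k')): buffer="vkvkmkjkau" (len 10), cursors c1@2 c3@4 c2@6 c4@8, authorship .1.3.2.4..
Authorship (.=original, N=cursor N): . 1 . 3 . 2 . 4 . .
Index 1: author = 1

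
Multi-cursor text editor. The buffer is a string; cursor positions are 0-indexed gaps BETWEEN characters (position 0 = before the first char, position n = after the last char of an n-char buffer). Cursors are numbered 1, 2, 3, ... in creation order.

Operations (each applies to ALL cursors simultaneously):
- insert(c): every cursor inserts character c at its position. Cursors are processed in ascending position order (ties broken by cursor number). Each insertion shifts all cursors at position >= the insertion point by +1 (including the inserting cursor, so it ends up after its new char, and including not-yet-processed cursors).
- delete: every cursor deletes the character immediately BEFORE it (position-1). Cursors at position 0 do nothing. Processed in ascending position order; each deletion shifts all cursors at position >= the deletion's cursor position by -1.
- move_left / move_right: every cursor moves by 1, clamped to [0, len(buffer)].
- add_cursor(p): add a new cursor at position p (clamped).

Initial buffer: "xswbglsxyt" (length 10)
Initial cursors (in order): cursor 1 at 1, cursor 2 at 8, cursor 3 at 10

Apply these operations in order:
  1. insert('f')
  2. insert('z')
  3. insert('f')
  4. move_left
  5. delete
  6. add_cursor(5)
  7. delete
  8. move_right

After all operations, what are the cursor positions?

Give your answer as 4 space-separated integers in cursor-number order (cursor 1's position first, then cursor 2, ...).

Answer: 2 9 12 4

Derivation:
After op 1 (insert('f')): buffer="xfswbglsxfytf" (len 13), cursors c1@2 c2@10 c3@13, authorship .1.......2..3
After op 2 (insert('z')): buffer="xfzswbglsxfzytfz" (len 16), cursors c1@3 c2@12 c3@16, authorship .11.......22..33
After op 3 (insert('f')): buffer="xfzfswbglsxfzfytfzf" (len 19), cursors c1@4 c2@14 c3@19, authorship .111.......222..333
After op 4 (move_left): buffer="xfzfswbglsxfzfytfzf" (len 19), cursors c1@3 c2@13 c3@18, authorship .111.......222..333
After op 5 (delete): buffer="xffswbglsxffytff" (len 16), cursors c1@2 c2@11 c3@15, authorship .11.......22..33
After op 6 (add_cursor(5)): buffer="xffswbglsxffytff" (len 16), cursors c1@2 c4@5 c2@11 c3@15, authorship .11.......22..33
After op 7 (delete): buffer="xfsbglsxfytf" (len 12), cursors c1@1 c4@3 c2@8 c3@11, authorship .1......2..3
After op 8 (move_right): buffer="xfsbglsxfytf" (len 12), cursors c1@2 c4@4 c2@9 c3@12, authorship .1......2..3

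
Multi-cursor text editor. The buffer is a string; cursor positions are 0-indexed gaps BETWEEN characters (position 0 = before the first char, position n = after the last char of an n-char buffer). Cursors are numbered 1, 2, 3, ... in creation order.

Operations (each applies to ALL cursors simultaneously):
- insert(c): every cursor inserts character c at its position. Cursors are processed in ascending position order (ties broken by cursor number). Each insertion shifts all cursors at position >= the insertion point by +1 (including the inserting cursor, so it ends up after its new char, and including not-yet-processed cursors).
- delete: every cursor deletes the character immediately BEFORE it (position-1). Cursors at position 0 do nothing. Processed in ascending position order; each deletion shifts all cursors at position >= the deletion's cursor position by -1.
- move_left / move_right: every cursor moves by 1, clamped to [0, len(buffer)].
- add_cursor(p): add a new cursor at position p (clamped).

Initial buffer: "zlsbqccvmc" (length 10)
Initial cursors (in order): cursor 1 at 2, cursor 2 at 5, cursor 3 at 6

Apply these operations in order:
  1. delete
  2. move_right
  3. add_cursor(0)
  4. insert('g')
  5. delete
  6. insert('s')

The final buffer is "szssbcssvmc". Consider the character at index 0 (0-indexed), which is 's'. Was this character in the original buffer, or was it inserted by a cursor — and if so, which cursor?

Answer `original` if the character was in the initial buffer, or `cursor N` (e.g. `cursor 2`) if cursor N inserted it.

Answer: cursor 4

Derivation:
After op 1 (delete): buffer="zsbcvmc" (len 7), cursors c1@1 c2@3 c3@3, authorship .......
After op 2 (move_right): buffer="zsbcvmc" (len 7), cursors c1@2 c2@4 c3@4, authorship .......
After op 3 (add_cursor(0)): buffer="zsbcvmc" (len 7), cursors c4@0 c1@2 c2@4 c3@4, authorship .......
After op 4 (insert('g')): buffer="gzsgbcggvmc" (len 11), cursors c4@1 c1@4 c2@8 c3@8, authorship 4..1..23...
After op 5 (delete): buffer="zsbcvmc" (len 7), cursors c4@0 c1@2 c2@4 c3@4, authorship .......
After op 6 (insert('s')): buffer="szssbcssvmc" (len 11), cursors c4@1 c1@4 c2@8 c3@8, authorship 4..1..23...
Authorship (.=original, N=cursor N): 4 . . 1 . . 2 3 . . .
Index 0: author = 4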